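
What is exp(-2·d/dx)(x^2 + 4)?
x^{2} - 4 x + 8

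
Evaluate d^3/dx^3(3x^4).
72 x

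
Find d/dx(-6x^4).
- 24 x^{3}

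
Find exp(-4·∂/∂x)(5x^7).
5 x^{7} - 140 x^{6} + 1680 x^{5} - 11200 x^{4} + 44800 x^{3} - 107520 x^{2} + 143360 x - 81920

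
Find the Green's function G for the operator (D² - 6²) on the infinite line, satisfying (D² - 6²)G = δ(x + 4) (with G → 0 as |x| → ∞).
-\frac{e^{-6|x + 4|}}{12}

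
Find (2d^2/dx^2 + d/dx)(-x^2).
- 2 x - 4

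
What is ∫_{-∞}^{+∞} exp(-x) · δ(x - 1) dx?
e^{-1}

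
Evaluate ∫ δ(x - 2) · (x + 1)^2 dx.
9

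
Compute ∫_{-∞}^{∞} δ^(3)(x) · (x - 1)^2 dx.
0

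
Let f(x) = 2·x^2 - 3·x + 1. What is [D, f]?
4 x - 3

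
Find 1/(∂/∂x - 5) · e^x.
- \frac{e^{x}}{4}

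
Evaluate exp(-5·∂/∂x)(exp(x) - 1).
e^{x - 5} - 1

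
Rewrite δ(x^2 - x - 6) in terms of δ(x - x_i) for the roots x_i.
\frac{\delta(x - 3) + \delta(x + 2)}{5}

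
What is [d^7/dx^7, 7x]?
49\frac{d^{6}}{dx^{6}}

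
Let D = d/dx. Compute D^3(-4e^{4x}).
- 256 e^{4 x}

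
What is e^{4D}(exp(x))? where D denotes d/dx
e^{x + 4}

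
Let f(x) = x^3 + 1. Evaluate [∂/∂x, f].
3 x^{2}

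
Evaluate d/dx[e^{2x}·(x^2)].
2 x \left(x + 1\right) e^{2 x}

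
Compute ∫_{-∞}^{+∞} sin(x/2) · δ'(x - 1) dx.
- \frac{\cos{\left(\frac{1}{2} \right)}}{2}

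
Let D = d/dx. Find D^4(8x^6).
2880 x^{2}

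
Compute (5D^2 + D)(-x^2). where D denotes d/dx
- 2 x - 10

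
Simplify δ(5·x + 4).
\frac{\delta(x + 4/5)}{5}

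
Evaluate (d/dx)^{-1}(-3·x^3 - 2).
- \frac{3 x^{4}}{4} - 2 x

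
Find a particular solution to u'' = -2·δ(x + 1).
-|x + 1|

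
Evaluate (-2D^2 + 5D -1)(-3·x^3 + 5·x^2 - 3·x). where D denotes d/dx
3 x^{3} - 50 x^{2} + 89 x - 35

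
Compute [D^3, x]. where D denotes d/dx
3D^{2}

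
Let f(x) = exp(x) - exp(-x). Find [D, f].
2 \cosh{\left(x \right)}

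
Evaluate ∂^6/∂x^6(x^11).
332640 x^{5}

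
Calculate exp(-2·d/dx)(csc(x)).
\csc{\left(x - 2 \right)}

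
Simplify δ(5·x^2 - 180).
\frac{\delta(x - 6) + \delta(x + 6)}{60}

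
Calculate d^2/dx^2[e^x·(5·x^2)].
5 \left(x^{2} + 4 x + 2\right) e^{x}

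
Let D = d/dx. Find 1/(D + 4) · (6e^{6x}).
\frac{3 e^{6 x}}{5}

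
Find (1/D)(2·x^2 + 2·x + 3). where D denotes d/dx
\frac{2 x^{3}}{3} + x^{2} + 3 x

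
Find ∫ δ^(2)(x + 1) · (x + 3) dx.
0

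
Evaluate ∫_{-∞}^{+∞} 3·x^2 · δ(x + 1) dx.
3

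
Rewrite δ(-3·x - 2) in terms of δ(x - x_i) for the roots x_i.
\frac{\delta(x + 2/3)}{3}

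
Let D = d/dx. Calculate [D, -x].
-1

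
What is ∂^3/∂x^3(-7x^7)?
- 1470 x^{4}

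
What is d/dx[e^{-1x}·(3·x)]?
3 \left(1 - x\right) e^{- x}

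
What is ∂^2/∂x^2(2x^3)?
12 x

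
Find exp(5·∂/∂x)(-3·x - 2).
- 3 x - 17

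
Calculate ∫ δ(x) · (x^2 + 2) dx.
2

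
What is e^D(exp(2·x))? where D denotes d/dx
e^{2 x + 2}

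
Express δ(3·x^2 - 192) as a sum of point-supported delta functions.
\frac{\delta(x - 8) + \delta(x + 8)}{48}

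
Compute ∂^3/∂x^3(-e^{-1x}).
e^{- x}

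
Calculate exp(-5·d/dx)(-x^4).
- x^{4} + 20 x^{3} - 150 x^{2} + 500 x - 625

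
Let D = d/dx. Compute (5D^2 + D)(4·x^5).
20 x^{3} \left(x + 20\right)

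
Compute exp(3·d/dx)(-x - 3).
- x - 6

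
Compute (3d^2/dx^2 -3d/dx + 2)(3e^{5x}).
186 e^{5 x}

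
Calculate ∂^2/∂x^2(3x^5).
60 x^{3}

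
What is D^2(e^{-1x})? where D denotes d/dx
e^{- x}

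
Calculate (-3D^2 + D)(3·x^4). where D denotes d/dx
12 x^{2} \left(x - 9\right)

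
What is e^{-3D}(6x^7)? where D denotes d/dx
6 x^{7} - 126 x^{6} + 1134 x^{5} - 5670 x^{4} + 17010 x^{3} - 30618 x^{2} + 30618 x - 13122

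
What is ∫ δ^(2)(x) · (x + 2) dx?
0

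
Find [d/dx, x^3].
3 x^{2}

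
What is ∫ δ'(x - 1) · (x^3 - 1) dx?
-3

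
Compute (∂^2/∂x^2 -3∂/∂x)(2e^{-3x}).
36 e^{- 3 x}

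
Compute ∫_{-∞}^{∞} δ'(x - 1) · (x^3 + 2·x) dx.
-5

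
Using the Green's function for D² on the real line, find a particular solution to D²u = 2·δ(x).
|x|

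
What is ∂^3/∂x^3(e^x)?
e^{x}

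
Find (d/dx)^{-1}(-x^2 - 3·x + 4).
- \frac{x^{3}}{3} - \frac{3 x^{2}}{2} + 4 x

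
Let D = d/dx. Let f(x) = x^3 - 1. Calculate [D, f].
3 x^{2}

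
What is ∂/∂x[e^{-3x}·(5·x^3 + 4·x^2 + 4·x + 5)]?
\left(- 15 x^{3} + 3 x^{2} - 4 x - 11\right) e^{- 3 x}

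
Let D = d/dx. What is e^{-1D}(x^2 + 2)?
x^{2} - 2 x + 3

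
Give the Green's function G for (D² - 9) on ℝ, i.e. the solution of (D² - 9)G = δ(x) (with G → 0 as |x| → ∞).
-\frac{e^{-3|x|}}{6}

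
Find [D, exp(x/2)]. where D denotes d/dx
\frac{e^{\frac{x}{2}}}{2}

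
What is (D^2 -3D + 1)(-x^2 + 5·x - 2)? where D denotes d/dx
- x^{2} + 11 x - 19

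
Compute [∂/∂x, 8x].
8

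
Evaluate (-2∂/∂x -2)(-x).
2 x + 2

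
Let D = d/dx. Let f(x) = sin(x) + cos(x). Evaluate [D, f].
- \sin{\left(x \right)} + \cos{\left(x \right)}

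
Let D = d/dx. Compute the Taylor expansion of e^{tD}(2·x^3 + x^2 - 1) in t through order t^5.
2 t^{3} + t^{2} \left(6 x + 1\right) + 2 t x \left(3 x + 1\right) + 2 x^{3} + x^{2} - 1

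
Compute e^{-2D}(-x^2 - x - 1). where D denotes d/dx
- x^{2} + 3 x - 3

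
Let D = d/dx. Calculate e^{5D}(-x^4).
- x^{4} - 20 x^{3} - 150 x^{2} - 500 x - 625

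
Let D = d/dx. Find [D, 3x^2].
6 x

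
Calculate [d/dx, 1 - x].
-1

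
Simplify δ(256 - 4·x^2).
\frac{\delta(x - 8) + \delta(x + 8)}{64}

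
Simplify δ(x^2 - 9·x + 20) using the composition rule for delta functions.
\frac{\delta(x - 5) + \delta(x - 4)}{1}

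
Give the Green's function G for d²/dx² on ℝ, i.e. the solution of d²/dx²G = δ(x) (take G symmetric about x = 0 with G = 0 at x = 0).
\frac{|x|}{2}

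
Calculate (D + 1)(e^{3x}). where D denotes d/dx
4 e^{3 x}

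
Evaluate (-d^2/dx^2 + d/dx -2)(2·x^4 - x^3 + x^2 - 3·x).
- 4 x^{4} + 10 x^{3} - 29 x^{2} + 14 x - 5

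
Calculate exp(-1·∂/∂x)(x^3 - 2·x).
x^{3} - 3 x^{2} + x + 1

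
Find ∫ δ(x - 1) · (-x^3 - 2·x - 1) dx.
-4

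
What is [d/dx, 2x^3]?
6 x^{2}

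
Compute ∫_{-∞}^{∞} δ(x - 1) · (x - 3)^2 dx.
4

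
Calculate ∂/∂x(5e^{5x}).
25 e^{5 x}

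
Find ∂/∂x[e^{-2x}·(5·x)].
5 \left(1 - 2 x\right) e^{- 2 x}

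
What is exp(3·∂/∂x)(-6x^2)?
- 6 x^{2} - 36 x - 54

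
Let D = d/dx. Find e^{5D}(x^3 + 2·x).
x^{3} + 15 x^{2} + 77 x + 135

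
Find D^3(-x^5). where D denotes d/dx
- 60 x^{2}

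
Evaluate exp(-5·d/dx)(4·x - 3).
4 x - 23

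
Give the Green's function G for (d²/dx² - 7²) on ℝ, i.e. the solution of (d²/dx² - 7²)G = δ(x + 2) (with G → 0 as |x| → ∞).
-\frac{e^{-7|x + 2|}}{14}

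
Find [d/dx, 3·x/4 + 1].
\frac{3}{4}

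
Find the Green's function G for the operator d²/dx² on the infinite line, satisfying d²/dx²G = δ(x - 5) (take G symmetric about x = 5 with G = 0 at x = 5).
\frac{|x - 5|}{2}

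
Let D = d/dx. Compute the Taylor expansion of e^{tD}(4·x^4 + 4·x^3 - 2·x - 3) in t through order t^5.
4 t^{4} + t^{3} \left(16 x + 4\right) + 12 t^{2} x \left(2 x + 1\right) + 2 t \left(8 x^{3} + 6 x^{2} - 1\right) + 4 x^{4} + 4 x^{3} - 2 x - 3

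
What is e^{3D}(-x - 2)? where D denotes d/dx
- x - 5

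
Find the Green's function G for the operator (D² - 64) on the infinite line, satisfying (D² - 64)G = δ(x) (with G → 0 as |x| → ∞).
-\frac{e^{-8|x|}}{16}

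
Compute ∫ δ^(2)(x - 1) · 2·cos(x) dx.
- 2 \cos{\left(1 \right)}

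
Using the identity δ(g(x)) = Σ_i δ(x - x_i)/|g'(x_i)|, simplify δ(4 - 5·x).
\frac{\delta(x - 4/5)}{5}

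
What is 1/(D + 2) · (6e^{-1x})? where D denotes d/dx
6 e^{- x}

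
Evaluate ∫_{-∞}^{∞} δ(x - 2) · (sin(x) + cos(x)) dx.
\cos{\left(2 \right)} + \sin{\left(2 \right)}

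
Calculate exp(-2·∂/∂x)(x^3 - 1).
x^{3} - 6 x^{2} + 12 x - 9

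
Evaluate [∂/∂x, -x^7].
- 7 x^{6}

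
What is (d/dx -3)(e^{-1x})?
- 4 e^{- x}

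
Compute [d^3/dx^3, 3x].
9\frac{d^{2}}{dx^{2}}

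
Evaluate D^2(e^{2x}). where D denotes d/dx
4 e^{2 x}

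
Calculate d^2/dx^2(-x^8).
- 56 x^{6}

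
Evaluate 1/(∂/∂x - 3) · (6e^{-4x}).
- \frac{6 e^{- 4 x}}{7}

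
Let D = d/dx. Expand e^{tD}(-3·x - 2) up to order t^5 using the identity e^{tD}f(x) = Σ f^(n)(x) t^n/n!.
- 3 t - 3 x - 2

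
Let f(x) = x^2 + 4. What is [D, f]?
2 x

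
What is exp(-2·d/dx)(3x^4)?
3 x^{4} - 24 x^{3} + 72 x^{2} - 96 x + 48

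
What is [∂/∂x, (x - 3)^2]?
2 x - 6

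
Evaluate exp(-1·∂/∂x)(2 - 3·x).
5 - 3 x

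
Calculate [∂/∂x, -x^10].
- 10 x^{9}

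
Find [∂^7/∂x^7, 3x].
21\frac{d^{6}}{dx^{6}}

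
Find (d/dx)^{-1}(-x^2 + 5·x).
- \frac{x^{3}}{3} + \frac{5 x^{2}}{2}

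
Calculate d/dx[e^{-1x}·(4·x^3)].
4 x^{2} \left(3 - x\right) e^{- x}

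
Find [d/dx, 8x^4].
32 x^{3}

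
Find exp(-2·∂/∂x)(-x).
2 - x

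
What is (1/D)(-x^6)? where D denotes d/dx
- \frac{x^{7}}{7}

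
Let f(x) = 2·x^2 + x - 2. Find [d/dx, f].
4 x + 1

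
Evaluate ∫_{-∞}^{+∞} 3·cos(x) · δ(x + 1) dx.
3 \cos{\left(1 \right)}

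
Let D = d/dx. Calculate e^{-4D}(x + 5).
x + 1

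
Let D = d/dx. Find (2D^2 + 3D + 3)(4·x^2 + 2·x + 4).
12 x^{2} + 30 x + 34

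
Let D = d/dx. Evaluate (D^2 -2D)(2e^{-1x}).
6 e^{- x}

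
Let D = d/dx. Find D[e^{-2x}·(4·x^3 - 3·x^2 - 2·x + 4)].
2 \left(- 4 x^{3} + 9 x^{2} - x - 5\right) e^{- 2 x}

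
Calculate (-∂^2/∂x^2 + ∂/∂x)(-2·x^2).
4 - 4 x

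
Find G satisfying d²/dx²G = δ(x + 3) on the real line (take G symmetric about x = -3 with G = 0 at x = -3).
\frac{|x + 3|}{2}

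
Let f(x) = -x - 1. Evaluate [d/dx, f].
-1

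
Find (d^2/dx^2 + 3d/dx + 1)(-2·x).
- 2 x - 6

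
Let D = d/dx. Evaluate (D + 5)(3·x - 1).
15 x - 2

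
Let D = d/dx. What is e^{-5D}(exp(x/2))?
e^{\frac{x}{2} - \frac{5}{2}}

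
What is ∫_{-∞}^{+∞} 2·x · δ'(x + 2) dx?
-2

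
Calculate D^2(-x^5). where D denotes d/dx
- 20 x^{3}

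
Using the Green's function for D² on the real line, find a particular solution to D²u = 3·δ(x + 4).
\frac{3|x + 4|}{2}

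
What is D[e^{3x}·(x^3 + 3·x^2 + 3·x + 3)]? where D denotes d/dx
3 \left(x^{3} + 4 x^{2} + 5 x + 4\right) e^{3 x}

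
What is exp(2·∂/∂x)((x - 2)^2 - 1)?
x^{2} - 1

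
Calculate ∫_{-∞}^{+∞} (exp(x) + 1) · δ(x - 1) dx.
1 + e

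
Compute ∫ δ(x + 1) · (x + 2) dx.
1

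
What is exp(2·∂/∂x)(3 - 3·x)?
- 3 x - 3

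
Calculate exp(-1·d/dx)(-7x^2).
- 7 x^{2} + 14 x - 7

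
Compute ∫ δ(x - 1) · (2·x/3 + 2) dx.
\frac{8}{3}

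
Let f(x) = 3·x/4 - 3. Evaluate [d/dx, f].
\frac{3}{4}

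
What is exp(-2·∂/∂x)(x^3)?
x^{3} - 6 x^{2} + 12 x - 8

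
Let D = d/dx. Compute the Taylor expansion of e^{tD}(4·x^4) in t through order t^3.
4 x \left(4 t^{3} + 6 t^{2} x + 4 t x^{2} + x^{3}\right)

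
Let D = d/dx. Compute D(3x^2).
6 x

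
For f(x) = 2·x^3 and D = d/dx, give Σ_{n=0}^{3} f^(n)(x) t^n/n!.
2 t^{3} + 6 t^{2} x + 6 t x^{2} + 2 x^{3}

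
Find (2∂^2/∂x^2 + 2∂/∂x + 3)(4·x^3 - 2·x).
12 x^{3} + 24 x^{2} + 42 x - 4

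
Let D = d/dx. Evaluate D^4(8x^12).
95040 x^{8}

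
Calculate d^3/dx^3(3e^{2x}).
24 e^{2 x}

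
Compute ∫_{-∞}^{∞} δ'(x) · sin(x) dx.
-1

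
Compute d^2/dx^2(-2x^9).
- 144 x^{7}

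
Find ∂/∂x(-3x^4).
- 12 x^{3}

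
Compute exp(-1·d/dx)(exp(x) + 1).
e^{x - 1} + 1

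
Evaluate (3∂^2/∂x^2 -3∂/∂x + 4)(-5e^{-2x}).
- 110 e^{- 2 x}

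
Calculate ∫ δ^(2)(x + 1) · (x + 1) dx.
0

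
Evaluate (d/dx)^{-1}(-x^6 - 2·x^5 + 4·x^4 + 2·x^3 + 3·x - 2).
- \frac{x^{7}}{7} - \frac{x^{6}}{3} + \frac{4 x^{5}}{5} + \frac{x^{4}}{2} + \frac{3 x^{2}}{2} - 2 x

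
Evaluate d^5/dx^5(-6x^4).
0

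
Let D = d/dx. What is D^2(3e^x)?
3 e^{x}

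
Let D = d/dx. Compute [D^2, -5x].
-10D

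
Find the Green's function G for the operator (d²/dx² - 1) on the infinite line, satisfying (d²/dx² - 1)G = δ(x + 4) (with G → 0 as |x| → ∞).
-\frac{e^{-|x + 4|}}{2}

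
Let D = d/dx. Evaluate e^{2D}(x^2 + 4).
x^{2} + 4 x + 8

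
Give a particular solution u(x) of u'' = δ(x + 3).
\frac{|x + 3|}{2}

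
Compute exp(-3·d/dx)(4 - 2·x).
10 - 2 x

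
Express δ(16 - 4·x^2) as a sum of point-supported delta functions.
\frac{\delta(x - 2) + \delta(x + 2)}{16}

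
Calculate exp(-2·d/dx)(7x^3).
7 x^{3} - 42 x^{2} + 84 x - 56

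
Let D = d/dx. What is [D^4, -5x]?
-20D^{3}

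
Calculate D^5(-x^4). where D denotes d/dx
0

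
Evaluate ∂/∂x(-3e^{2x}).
- 6 e^{2 x}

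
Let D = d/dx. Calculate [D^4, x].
4D^{3}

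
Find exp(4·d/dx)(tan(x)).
\tan{\left(x + 4 \right)}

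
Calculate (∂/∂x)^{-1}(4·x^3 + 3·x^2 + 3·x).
x^{4} + x^{3} + \frac{3 x^{2}}{2}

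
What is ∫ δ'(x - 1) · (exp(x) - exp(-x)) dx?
- 2 \cosh{\left(1 \right)}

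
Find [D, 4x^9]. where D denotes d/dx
36 x^{8}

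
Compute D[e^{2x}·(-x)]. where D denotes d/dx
\left(- 2 x - 1\right) e^{2 x}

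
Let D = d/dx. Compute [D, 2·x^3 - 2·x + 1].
6 x^{2} - 2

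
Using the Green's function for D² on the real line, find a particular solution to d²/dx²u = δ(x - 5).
\frac{|x - 5|}{2}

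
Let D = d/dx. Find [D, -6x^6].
- 36 x^{5}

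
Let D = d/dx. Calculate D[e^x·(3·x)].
3 \left(x + 1\right) e^{x}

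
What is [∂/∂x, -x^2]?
- 2 x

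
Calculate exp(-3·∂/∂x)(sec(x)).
\sec{\left(x - 3 \right)}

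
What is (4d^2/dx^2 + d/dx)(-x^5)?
5 x^{3} \left(- x - 16\right)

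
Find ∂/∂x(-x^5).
- 5 x^{4}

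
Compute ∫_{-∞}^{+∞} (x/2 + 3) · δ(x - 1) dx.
\frac{7}{2}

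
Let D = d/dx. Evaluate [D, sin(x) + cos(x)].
- \sin{\left(x \right)} + \cos{\left(x \right)}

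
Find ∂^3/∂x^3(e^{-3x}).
- 27 e^{- 3 x}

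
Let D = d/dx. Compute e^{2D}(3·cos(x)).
3 \cos{\left(x + 2 \right)}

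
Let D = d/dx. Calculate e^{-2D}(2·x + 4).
2 x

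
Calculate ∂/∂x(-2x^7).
- 14 x^{6}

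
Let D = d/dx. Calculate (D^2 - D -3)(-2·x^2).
6 x^{2} + 4 x - 4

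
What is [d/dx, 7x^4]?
28 x^{3}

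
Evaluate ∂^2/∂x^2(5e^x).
5 e^{x}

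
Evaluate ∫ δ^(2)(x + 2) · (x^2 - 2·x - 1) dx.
2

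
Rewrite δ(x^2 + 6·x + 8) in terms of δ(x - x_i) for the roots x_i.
\frac{\delta(x + 4) + \delta(x + 2)}{2}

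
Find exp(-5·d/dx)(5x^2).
5 x^{2} - 50 x + 125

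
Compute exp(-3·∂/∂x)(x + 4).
x + 1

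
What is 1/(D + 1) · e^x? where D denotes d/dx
\frac{e^{x}}{2}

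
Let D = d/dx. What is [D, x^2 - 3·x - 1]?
2 x - 3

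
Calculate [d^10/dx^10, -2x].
-20\frac{d^{9}}{dx^{9}}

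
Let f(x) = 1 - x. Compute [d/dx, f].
-1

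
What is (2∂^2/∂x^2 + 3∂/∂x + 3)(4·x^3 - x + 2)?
12 x^{3} + 36 x^{2} + 45 x + 3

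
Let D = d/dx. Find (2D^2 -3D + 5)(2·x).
10 x - 6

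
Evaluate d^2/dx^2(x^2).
2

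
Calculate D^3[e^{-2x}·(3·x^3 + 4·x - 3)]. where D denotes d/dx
2 \left(- 12 x^{3} + 54 x^{2} - 70 x + 45\right) e^{- 2 x}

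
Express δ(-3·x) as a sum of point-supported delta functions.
\frac{\delta(x)}{3}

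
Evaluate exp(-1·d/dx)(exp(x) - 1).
e^{x - 1} - 1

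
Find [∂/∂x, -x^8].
- 8 x^{7}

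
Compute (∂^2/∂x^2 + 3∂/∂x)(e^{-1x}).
- 2 e^{- x}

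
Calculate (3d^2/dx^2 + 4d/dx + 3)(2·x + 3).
6 x + 17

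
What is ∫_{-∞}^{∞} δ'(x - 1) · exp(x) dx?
- e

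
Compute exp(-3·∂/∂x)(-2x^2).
- 2 x^{2} + 12 x - 18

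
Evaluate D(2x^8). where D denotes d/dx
16 x^{7}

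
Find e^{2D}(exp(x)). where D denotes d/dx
e^{x + 2}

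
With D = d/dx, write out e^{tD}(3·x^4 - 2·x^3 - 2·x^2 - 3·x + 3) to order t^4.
3 t^{4} + t^{3} \left(12 x - 2\right) + t^{2} \left(18 x^{2} - 6 x - 2\right) - t \left(- 12 x^{3} + 6 x^{2} + 4 x + 3\right) + 3 x^{4} - 2 x^{3} - 2 x^{2} - 3 x + 3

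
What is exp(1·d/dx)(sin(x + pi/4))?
\sin{\left(x + \frac{\pi}{4} + 1 \right)}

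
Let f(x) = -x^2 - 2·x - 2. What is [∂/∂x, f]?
- 2 x - 2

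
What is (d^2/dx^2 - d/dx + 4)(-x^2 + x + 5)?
- 4 x^{2} + 6 x + 17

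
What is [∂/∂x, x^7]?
7 x^{6}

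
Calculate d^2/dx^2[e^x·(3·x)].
3 \left(x + 2\right) e^{x}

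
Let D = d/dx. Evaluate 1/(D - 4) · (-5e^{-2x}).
\frac{5 e^{- 2 x}}{6}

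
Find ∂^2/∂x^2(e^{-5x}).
25 e^{- 5 x}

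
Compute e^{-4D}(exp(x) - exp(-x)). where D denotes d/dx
- e^{4 - x} + e^{x - 4}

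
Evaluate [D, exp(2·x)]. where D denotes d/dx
2 e^{2 x}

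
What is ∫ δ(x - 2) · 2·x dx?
4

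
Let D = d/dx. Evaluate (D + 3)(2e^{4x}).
14 e^{4 x}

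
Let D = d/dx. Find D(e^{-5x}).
- 5 e^{- 5 x}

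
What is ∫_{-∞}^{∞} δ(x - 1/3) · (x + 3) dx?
\frac{10}{3}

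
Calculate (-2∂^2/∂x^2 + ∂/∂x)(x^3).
3 x \left(x - 4\right)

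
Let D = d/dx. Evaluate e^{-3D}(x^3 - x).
x^{3} - 9 x^{2} + 26 x - 24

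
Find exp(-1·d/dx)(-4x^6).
- 4 x^{6} + 24 x^{5} - 60 x^{4} + 80 x^{3} - 60 x^{2} + 24 x - 4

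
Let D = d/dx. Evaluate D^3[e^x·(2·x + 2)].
2 \left(x + 4\right) e^{x}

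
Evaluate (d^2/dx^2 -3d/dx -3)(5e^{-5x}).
185 e^{- 5 x}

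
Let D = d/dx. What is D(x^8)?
8 x^{7}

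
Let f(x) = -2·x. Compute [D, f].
-2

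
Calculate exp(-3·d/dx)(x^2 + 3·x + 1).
x^{2} - 3 x + 1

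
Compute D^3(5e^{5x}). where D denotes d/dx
625 e^{5 x}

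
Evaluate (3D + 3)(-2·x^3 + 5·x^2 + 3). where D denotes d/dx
- 6 x^{3} - 3 x^{2} + 30 x + 9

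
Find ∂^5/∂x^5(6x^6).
4320 x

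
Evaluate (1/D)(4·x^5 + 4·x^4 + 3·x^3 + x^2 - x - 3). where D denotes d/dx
\frac{2 x^{6}}{3} + \frac{4 x^{5}}{5} + \frac{3 x^{4}}{4} + \frac{x^{3}}{3} - \frac{x^{2}}{2} - 3 x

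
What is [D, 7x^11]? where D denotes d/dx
77 x^{10}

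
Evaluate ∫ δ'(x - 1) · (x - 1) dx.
-1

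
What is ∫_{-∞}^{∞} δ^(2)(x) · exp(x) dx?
1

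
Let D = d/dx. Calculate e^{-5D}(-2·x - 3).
7 - 2 x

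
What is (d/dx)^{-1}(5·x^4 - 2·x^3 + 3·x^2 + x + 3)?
x^{5} - \frac{x^{4}}{2} + x^{3} + \frac{x^{2}}{2} + 3 x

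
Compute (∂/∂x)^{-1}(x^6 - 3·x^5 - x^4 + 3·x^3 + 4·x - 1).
\frac{x^{7}}{7} - \frac{x^{6}}{2} - \frac{x^{5}}{5} + \frac{3 x^{4}}{4} + 2 x^{2} - x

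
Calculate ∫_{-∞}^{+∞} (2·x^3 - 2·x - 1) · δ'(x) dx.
2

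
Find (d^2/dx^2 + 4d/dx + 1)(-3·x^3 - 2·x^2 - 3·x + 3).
- 3 x^{3} - 38 x^{2} - 37 x - 13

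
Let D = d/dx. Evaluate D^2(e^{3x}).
9 e^{3 x}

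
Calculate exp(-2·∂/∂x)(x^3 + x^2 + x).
x^{3} - 5 x^{2} + 9 x - 6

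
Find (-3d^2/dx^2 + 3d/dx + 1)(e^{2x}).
- 5 e^{2 x}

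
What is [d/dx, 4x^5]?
20 x^{4}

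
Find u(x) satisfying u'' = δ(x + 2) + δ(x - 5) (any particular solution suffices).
\frac{|x + 2|}{2} + \frac{|x - 5|}{2}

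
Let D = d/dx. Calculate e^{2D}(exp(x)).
e^{x + 2}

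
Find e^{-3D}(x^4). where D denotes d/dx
x^{4} - 12 x^{3} + 54 x^{2} - 108 x + 81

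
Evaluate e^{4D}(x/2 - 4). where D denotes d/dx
\frac{x}{2} - 2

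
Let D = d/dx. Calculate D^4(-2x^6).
- 720 x^{2}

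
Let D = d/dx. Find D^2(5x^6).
150 x^{4}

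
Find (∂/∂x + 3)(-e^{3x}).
- 6 e^{3 x}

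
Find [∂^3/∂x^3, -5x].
-15\frac{d^{2}}{dx^{2}}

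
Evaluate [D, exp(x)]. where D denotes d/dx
e^{x}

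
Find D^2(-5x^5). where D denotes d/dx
- 100 x^{3}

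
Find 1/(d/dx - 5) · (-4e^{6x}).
- 4 e^{6 x}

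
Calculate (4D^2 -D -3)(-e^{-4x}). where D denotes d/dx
- 65 e^{- 4 x}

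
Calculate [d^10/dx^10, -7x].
-70\frac{d^{9}}{dx^{9}}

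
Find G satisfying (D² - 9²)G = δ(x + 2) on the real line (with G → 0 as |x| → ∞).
-\frac{e^{-9|x + 2|}}{18}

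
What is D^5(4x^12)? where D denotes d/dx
380160 x^{7}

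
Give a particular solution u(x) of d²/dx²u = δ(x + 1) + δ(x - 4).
\frac{|x + 1|}{2} + \frac{|x - 4|}{2}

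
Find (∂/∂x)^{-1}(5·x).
\frac{5 x^{2}}{2}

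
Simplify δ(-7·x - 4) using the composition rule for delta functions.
\frac{\delta(x + 4/7)}{7}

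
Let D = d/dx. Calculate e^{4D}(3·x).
3 x + 12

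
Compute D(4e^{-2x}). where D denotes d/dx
- 8 e^{- 2 x}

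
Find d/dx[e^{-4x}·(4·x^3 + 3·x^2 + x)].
\left(- 16 x^{3} + 2 x + 1\right) e^{- 4 x}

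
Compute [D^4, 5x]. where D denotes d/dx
20D^{3}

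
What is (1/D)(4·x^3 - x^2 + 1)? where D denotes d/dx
x^{4} - \frac{x^{3}}{3} + x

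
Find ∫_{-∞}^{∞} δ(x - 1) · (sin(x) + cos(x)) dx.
\cos{\left(1 \right)} + \sin{\left(1 \right)}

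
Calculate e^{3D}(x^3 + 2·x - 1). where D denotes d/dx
x^{3} + 9 x^{2} + 29 x + 32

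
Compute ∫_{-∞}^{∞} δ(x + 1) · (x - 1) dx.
-2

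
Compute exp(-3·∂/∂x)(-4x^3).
- 4 x^{3} + 36 x^{2} - 108 x + 108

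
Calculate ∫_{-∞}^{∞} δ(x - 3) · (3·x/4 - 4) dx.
- \frac{7}{4}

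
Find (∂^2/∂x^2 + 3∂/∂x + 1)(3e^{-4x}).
15 e^{- 4 x}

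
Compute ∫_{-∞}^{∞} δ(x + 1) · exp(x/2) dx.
e^{- \frac{1}{2}}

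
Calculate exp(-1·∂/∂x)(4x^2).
4 x^{2} - 8 x + 4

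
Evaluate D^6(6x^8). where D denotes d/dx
120960 x^{2}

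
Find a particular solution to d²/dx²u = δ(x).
\frac{|x|}{2}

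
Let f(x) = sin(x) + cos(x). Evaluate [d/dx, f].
- \sin{\left(x \right)} + \cos{\left(x \right)}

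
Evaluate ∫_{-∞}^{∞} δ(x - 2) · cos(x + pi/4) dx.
\cos{\left(\frac{\pi}{4} + 2 \right)}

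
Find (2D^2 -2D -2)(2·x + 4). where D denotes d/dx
- 4 x - 12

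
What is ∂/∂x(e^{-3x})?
- 3 e^{- 3 x}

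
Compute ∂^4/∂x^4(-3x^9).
- 9072 x^{5}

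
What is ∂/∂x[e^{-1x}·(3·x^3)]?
3 x^{2} \left(3 - x\right) e^{- x}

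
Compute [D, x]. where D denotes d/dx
1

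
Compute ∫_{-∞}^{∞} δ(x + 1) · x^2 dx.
1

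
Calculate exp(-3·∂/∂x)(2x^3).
2 x^{3} - 18 x^{2} + 54 x - 54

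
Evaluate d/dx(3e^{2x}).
6 e^{2 x}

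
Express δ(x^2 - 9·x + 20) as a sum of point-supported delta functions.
\frac{\delta(x - 4) + \delta(x - 5)}{1}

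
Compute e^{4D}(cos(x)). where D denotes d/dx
\cos{\left(x + 4 \right)}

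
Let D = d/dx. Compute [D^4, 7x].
28D^{3}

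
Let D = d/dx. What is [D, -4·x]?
-4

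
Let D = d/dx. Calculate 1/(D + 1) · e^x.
\frac{e^{x}}{2}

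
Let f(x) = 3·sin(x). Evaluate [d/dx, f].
3 \cos{\left(x \right)}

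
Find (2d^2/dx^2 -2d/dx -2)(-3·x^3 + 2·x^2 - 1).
6 x^{3} + 14 x^{2} - 44 x + 10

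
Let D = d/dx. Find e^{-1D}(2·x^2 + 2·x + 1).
2 x^{2} - 2 x + 1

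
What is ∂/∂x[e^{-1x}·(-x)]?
\left(x - 1\right) e^{- x}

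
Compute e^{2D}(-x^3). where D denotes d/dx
- x^{3} - 6 x^{2} - 12 x - 8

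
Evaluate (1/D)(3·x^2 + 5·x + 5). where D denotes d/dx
x^{3} + \frac{5 x^{2}}{2} + 5 x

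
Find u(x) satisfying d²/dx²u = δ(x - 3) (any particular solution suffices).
\frac{|x - 3|}{2}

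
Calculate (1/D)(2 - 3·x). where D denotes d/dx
- \frac{3 x^{2}}{2} + 2 x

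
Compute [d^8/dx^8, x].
8\frac{d^{7}}{dx^{7}}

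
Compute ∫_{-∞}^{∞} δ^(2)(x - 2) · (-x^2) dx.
-2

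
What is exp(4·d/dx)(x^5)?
x^{5} + 20 x^{4} + 160 x^{3} + 640 x^{2} + 1280 x + 1024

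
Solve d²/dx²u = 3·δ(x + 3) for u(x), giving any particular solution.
\frac{3|x + 3|}{2}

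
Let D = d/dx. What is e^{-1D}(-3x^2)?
- 3 x^{2} + 6 x - 3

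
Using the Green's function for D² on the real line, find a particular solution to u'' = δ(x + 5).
\frac{|x + 5|}{2}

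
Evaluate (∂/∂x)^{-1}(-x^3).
- \frac{x^{4}}{4}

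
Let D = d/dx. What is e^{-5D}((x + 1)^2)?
x^{2} - 8 x + 16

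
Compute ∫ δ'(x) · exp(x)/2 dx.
- \frac{1}{2}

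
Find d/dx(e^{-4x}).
- 4 e^{- 4 x}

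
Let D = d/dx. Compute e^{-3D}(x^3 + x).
x^{3} - 9 x^{2} + 28 x - 30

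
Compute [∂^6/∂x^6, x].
6\frac{d^{5}}{dx^{5}}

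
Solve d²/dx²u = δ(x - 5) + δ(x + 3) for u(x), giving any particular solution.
\frac{|x - 5|}{2} + \frac{|x + 3|}{2}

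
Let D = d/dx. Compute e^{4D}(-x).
- x - 4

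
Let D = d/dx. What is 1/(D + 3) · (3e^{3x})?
\frac{e^{3 x}}{2}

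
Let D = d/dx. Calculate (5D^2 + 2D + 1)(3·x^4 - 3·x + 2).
3 x^{4} + 24 x^{3} + 180 x^{2} - 3 x - 4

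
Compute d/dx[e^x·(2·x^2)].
2 x \left(x + 2\right) e^{x}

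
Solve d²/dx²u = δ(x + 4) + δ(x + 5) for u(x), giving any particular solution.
\frac{|x + 4|}{2} + \frac{|x + 5|}{2}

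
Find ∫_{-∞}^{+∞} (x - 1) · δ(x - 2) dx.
1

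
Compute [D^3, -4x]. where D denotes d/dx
-12D^{2}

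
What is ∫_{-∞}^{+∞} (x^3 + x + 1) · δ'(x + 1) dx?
-4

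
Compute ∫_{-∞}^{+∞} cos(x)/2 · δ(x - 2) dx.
\frac{\cos{\left(2 \right)}}{2}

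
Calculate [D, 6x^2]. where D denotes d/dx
12 x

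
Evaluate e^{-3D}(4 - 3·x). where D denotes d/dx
13 - 3 x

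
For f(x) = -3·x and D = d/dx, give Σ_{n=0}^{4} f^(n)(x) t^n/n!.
- 3 t - 3 x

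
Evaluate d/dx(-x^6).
- 6 x^{5}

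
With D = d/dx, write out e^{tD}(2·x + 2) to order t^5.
2 t + 2 x + 2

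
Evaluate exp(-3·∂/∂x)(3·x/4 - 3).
\frac{3 x}{4} - \frac{21}{4}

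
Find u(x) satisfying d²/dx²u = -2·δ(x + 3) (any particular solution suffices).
-|x + 3|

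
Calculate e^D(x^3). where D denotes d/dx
x^{3} + 3 x^{2} + 3 x + 1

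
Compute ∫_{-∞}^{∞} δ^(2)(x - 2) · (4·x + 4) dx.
0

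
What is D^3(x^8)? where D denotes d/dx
336 x^{5}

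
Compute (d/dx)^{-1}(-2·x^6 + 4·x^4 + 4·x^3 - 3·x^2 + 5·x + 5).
- \frac{2 x^{7}}{7} + \frac{4 x^{5}}{5} + x^{4} - x^{3} + \frac{5 x^{2}}{2} + 5 x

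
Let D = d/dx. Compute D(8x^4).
32 x^{3}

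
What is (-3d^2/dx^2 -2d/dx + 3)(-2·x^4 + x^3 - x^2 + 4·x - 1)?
- 6 x^{4} + 19 x^{3} + 63 x^{2} - 2 x - 5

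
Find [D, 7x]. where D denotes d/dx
7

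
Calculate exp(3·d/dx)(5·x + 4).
5 x + 19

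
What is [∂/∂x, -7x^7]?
- 49 x^{6}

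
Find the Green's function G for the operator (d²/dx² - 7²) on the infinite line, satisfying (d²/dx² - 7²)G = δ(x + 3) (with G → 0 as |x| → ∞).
-\frac{e^{-7|x + 3|}}{14}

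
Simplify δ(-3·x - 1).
\frac{\delta(x + 1/3)}{3}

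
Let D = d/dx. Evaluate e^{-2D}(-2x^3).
- 2 x^{3} + 12 x^{2} - 24 x + 16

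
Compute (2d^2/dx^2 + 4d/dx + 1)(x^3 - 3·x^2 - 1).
x^{3} + 9 x^{2} - 12 x - 13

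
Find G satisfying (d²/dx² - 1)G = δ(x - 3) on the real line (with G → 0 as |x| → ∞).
-\frac{e^{-|x - 3|}}{2}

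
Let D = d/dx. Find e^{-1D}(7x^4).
7 x^{4} - 28 x^{3} + 42 x^{2} - 28 x + 7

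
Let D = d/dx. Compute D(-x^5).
- 5 x^{4}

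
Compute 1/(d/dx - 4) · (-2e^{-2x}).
\frac{e^{- 2 x}}{3}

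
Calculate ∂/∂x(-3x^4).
- 12 x^{3}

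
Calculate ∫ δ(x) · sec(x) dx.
1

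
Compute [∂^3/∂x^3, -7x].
-21\frac{d^{2}}{dx^{2}}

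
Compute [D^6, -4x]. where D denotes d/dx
-24D^{5}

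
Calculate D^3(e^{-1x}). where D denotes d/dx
- e^{- x}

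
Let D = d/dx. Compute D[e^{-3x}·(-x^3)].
3 x^{2} \left(x - 1\right) e^{- 3 x}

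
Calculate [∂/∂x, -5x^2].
- 10 x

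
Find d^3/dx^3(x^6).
120 x^{3}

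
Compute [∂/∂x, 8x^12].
96 x^{11}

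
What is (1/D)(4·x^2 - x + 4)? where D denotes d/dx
\frac{4 x^{3}}{3} - \frac{x^{2}}{2} + 4 x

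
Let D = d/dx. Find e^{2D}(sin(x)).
\sin{\left(x + 2 \right)}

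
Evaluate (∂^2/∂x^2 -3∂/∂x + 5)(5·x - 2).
25 x - 25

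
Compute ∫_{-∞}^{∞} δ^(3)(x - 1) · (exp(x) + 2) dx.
- e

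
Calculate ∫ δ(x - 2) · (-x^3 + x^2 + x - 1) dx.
-3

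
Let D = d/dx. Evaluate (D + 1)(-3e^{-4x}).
9 e^{- 4 x}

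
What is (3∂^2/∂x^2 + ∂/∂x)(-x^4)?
4 x^{2} \left(- x - 9\right)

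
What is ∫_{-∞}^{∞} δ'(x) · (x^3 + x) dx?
-1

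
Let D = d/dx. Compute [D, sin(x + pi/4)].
\cos{\left(x + \frac{\pi}{4} \right)}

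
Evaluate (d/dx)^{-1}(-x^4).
- \frac{x^{5}}{5}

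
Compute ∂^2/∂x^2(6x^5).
120 x^{3}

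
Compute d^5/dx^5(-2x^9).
- 30240 x^{4}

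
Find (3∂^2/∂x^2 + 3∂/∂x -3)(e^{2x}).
15 e^{2 x}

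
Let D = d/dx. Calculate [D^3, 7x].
21D^{2}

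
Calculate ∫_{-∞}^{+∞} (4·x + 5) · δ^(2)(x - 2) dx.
0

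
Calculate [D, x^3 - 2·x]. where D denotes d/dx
3 x^{2} - 2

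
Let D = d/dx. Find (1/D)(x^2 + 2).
\frac{x^{3}}{3} + 2 x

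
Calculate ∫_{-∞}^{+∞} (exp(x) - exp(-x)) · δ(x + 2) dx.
- 2 \sinh{\left(2 \right)}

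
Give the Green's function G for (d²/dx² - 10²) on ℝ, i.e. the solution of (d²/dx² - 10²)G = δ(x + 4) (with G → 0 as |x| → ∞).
-\frac{e^{-10|x + 4|}}{20}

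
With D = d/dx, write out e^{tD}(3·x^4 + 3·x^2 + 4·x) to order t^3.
12 t^{3} x + t^{2} \left(18 x^{2} + 3\right) + 2 t \left(6 x^{3} + 3 x + 2\right) + 3 x^{4} + 3 x^{2} + 4 x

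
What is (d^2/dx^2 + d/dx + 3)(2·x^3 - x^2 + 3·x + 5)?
6 x^{3} + 3 x^{2} + 19 x + 16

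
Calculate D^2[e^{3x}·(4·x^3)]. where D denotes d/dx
12 x \left(3 x^{2} + 6 x + 2\right) e^{3 x}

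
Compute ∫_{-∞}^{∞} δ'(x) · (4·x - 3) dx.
-4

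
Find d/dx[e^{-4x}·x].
\left(1 - 4 x\right) e^{- 4 x}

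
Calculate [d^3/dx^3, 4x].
12\frac{d^{2}}{dx^{2}}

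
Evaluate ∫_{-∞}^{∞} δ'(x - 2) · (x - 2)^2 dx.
0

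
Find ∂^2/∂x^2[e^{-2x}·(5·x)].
20 \left(x - 1\right) e^{- 2 x}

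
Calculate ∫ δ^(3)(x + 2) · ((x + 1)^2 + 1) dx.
0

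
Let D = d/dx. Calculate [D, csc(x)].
- \cot{\left(x \right)} \csc{\left(x \right)}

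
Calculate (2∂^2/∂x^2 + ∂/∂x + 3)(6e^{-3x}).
108 e^{- 3 x}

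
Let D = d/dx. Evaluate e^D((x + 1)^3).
x^{3} + 6 x^{2} + 12 x + 8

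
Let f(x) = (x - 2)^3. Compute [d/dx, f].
3 \left(x - 2\right)^{2}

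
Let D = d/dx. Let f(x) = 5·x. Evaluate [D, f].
5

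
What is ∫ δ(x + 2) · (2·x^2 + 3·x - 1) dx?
1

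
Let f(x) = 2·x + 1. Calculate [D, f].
2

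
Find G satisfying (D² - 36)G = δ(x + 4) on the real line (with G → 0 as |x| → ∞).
-\frac{e^{-6|x + 4|}}{12}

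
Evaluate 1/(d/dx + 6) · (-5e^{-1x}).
- e^{- x}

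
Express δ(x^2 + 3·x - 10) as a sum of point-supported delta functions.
\frac{\delta(x - 2) + \delta(x + 5)}{7}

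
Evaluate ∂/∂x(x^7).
7 x^{6}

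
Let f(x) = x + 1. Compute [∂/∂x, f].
1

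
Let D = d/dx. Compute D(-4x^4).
- 16 x^{3}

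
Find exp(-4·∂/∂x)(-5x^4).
- 5 x^{4} + 80 x^{3} - 480 x^{2} + 1280 x - 1280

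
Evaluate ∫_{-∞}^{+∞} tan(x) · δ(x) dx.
0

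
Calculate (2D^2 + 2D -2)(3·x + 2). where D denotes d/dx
2 - 6 x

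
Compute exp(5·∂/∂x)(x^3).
x^{3} + 15 x^{2} + 75 x + 125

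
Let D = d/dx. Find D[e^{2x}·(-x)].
\left(- 2 x - 1\right) e^{2 x}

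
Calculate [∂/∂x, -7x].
-7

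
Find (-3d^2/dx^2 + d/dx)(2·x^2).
4 x - 12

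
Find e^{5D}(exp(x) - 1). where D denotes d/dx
e^{x + 5} - 1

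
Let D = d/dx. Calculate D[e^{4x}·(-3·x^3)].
x^{2} \left(- 12 x - 9\right) e^{4 x}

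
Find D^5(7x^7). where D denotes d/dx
17640 x^{2}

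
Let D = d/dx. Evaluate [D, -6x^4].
- 24 x^{3}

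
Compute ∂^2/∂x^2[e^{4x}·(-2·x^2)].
\left(- 32 x^{2} - 32 x - 4\right) e^{4 x}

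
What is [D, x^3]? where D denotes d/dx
3 x^{2}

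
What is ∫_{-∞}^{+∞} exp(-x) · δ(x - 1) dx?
e^{-1}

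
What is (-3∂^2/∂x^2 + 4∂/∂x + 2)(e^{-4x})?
- 62 e^{- 4 x}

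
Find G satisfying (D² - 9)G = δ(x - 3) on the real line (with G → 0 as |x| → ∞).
-\frac{e^{-3|x - 3|}}{6}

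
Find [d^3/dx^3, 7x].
21\frac{d^{2}}{dx^{2}}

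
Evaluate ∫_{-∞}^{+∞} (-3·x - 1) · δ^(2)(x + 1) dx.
0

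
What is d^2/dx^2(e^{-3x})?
9 e^{- 3 x}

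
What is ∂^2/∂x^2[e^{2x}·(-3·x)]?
12 \left(- x - 1\right) e^{2 x}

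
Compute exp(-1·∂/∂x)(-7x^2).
- 7 x^{2} + 14 x - 7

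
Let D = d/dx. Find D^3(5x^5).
300 x^{2}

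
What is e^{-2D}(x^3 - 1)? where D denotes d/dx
x^{3} - 6 x^{2} + 12 x - 9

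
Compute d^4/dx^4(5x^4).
120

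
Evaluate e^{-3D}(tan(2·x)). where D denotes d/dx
\tan{\left(2 x - 6 \right)}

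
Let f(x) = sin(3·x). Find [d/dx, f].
3 \cos{\left(3 x \right)}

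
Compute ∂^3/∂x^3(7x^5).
420 x^{2}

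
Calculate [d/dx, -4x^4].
- 16 x^{3}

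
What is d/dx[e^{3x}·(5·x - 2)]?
\left(15 x - 1\right) e^{3 x}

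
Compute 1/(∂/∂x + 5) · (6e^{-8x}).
- 2 e^{- 8 x}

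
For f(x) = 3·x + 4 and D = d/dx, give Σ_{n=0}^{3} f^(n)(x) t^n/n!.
3 t + 3 x + 4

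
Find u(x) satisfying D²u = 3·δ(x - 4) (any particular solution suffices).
\frac{3|x - 4|}{2}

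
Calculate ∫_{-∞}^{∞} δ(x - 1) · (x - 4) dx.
-3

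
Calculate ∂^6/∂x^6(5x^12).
3326400 x^{6}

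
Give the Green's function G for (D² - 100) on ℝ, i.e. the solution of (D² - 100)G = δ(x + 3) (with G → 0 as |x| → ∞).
-\frac{e^{-10|x + 3|}}{20}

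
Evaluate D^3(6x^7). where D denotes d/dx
1260 x^{4}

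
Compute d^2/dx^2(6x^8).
336 x^{6}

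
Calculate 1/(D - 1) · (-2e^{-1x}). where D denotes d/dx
e^{- x}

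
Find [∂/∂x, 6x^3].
18 x^{2}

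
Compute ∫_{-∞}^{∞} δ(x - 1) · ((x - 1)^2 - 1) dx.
-1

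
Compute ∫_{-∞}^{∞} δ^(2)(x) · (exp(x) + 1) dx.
1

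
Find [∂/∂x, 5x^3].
15 x^{2}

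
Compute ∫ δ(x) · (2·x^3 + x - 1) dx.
-1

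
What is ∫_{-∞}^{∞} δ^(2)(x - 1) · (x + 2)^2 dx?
2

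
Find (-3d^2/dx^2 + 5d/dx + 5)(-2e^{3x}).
14 e^{3 x}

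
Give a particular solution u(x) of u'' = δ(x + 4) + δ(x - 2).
\frac{|x + 4|}{2} + \frac{|x - 2|}{2}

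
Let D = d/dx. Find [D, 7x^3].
21 x^{2}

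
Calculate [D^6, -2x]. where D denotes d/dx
-12D^{5}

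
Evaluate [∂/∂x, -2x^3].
- 6 x^{2}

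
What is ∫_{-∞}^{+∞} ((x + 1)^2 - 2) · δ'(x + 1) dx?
0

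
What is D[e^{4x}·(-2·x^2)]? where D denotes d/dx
4 x \left(- 2 x - 1\right) e^{4 x}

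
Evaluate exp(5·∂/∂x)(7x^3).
7 x^{3} + 105 x^{2} + 525 x + 875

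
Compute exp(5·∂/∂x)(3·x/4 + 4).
\frac{3 x}{4} + \frac{31}{4}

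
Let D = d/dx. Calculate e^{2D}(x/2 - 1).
\frac{x}{2}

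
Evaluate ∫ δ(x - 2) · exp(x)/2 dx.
\frac{e^{2}}{2}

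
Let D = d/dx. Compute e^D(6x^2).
6 x^{2} + 12 x + 6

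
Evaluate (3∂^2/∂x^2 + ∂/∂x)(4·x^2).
8 x + 24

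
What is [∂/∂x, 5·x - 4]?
5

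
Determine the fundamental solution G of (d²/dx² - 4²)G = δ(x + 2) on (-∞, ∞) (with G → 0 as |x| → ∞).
-\frac{e^{-4|x + 2|}}{8}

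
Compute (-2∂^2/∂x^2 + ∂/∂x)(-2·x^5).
10 x^{3} \left(8 - x\right)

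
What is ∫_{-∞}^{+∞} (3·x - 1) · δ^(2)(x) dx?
0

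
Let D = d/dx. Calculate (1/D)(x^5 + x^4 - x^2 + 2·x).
\frac{x^{6}}{6} + \frac{x^{5}}{5} - \frac{x^{3}}{3} + x^{2}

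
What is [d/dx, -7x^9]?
- 63 x^{8}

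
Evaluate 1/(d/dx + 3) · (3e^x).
\frac{3 e^{x}}{4}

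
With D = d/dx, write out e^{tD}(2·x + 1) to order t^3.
2 t + 2 x + 1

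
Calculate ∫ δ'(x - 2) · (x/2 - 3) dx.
- \frac{1}{2}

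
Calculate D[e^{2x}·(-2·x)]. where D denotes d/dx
\left(- 4 x - 2\right) e^{2 x}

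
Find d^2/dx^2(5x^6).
150 x^{4}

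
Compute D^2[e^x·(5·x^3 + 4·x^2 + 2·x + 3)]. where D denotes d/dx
\left(5 x^{3} + 34 x^{2} + 48 x + 15\right) e^{x}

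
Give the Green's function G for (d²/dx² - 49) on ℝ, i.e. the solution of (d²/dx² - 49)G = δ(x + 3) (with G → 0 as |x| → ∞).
-\frac{e^{-7|x + 3|}}{14}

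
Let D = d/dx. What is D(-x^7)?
- 7 x^{6}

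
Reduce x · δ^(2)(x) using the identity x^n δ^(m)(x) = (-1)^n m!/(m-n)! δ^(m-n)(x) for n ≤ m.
-2\delta'(x)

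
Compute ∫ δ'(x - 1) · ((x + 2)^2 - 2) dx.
-6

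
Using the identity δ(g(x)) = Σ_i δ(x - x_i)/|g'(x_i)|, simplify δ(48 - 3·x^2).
\frac{\delta(x - 4) + \delta(x + 4)}{24}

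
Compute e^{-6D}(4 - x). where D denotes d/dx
10 - x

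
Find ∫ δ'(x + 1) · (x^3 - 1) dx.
-3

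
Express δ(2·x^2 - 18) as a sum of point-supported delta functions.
\frac{\delta(x - 3) + \delta(x + 3)}{12}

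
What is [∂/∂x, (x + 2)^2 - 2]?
2 x + 4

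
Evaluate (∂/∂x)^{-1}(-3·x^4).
- \frac{3 x^{5}}{5}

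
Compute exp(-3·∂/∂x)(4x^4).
4 x^{4} - 48 x^{3} + 216 x^{2} - 432 x + 324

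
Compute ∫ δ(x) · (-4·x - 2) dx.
-2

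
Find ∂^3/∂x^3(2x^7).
420 x^{4}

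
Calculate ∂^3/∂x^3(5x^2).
0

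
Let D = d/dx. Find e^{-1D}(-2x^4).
- 2 x^{4} + 8 x^{3} - 12 x^{2} + 8 x - 2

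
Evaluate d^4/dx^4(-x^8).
- 1680 x^{4}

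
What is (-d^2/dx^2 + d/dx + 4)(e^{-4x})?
- 16 e^{- 4 x}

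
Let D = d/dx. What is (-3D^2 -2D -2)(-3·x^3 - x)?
6 x^{3} + 18 x^{2} + 56 x + 2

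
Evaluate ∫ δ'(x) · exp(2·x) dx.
-2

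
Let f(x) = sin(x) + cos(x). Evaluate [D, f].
- \sin{\left(x \right)} + \cos{\left(x \right)}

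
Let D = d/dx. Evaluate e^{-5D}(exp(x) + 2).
e^{x - 5} + 2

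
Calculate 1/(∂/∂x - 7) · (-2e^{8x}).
- 2 e^{8 x}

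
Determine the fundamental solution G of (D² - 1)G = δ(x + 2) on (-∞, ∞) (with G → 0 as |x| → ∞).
-\frac{e^{-|x + 2|}}{2}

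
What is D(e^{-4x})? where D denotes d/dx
- 4 e^{- 4 x}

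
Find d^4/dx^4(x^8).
1680 x^{4}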